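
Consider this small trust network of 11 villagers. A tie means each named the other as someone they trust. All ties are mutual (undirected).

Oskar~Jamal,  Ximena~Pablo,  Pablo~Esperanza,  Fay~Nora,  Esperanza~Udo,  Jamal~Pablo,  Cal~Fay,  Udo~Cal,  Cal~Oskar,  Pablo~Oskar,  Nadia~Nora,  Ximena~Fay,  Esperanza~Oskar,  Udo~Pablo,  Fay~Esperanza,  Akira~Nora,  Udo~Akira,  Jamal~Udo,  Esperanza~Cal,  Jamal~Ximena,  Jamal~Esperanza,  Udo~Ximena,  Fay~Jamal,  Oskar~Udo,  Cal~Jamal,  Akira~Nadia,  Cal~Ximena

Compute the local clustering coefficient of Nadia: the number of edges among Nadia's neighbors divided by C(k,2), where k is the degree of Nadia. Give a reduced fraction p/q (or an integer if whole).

1

Nadia's neighbors: Akira and Nora (k = 2).
Possible neighbor pairs: C(2,2) = 1. Edges among them: Akira–Nora → e = 1.
Clustering(Nadia) = 1/1.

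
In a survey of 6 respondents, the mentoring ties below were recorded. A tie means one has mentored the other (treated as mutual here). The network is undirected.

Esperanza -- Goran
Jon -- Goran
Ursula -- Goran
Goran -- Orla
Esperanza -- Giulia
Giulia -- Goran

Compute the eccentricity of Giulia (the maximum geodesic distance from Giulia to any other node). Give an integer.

Distances from Giulia: Esperanza:1, Goran:1, Jon:2, Orla:2, Ursula:2.
The largest is 2 (to Jon, Ursula, and Orla), so the eccentricity of Giulia is 2.

2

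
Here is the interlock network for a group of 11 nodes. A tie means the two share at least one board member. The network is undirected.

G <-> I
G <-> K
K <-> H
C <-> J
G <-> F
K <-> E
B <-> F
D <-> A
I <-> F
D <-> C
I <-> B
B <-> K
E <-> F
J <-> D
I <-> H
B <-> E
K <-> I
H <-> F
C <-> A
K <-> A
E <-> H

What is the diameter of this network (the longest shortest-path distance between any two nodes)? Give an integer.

Eccentricity of each node (its greatest distance to any other): A:3, B:4, C:4, D:4, E:4, F:5, G:4, H:4, I:4, J:5, K:3.
The maximum eccentricity is 5, realized for instance by the pair J–F via J – C – A – K – I – F. So the diameter is 5.

5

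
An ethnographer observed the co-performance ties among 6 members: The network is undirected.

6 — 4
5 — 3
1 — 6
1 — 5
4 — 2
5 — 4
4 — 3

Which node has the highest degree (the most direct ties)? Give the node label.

Degrees — 1:2, 2:1, 3:2, 4:4, 5:3, 6:2.
The maximum is 4, attained only by 4.

4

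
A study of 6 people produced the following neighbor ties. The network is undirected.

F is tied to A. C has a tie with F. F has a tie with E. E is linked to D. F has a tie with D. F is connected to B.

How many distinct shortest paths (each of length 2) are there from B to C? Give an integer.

1

The shortest distance is 2, and the only length-2 path is B–F–C. So there is exactly 1 shortest path.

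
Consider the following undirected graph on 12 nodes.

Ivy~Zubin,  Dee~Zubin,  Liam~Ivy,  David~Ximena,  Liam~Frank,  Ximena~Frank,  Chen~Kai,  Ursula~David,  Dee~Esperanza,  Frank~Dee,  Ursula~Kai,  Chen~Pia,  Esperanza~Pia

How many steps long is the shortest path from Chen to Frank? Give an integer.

One shortest route is Chen – Pia – Esperanza – Dee – Frank, which uses 4 edges, and at distance 3 from Chen we only reach {David, Dee}, which does not include Frank. So d(Chen,Frank) = 4.

4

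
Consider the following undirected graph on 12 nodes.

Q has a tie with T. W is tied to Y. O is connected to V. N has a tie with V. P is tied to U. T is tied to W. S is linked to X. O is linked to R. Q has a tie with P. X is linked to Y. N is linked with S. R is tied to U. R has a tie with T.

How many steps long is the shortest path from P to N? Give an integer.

5

One shortest route is P – U – R – O – V – N, which uses 5 edges, and at distance 4 from P we only reach {V, Y}, which does not include N. So d(P,N) = 5.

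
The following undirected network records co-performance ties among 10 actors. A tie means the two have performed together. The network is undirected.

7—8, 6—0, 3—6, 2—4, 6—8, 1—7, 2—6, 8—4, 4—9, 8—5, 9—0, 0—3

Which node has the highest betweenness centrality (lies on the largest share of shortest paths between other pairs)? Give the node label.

8

Unnormalized betweenness of each node: 0:7/3, 1:0, 2:5/6, 3:0, 4:7, 5:0, 6:38/3, 7:8, 8:125/6, 9:4/3.
8 has the largest value, 125/6, making it the main broker — the node through which the most shortest paths run.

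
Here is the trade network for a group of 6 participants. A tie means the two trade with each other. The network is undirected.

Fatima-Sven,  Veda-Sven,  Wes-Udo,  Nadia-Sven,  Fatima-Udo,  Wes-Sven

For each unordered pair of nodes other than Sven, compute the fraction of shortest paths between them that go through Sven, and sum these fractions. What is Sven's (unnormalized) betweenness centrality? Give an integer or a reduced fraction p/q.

Pairs whose geodesics pass through Sven — Udo–Nadia: 2/2; Udo–Veda: 2/2; Fatima–Nadia: 1; Fatima–Veda: 1; Fatima–Wes: 1/2; Nadia–Veda: 1; Nadia–Wes: 1; Veda–Wes: 1.
All other pairs contribute 0.
Summing the contributions gives betweenness(Sven) = 15/2.

15/2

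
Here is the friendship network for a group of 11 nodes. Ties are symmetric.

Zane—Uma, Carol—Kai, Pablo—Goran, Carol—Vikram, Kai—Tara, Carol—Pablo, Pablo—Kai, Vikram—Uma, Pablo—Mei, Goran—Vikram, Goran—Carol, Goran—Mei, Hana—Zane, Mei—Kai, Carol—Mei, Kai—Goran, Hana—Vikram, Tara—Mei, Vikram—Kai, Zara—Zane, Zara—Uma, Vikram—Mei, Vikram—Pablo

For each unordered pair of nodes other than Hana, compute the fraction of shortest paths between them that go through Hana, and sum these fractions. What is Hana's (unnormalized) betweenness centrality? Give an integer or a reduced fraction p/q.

Pairs whose geodesics pass through Hana — Zane–Goran: 1/2; Zane–Kai: 1/2; Zane–Tara: 2/4; Zane–Mei: 1/2; Zane–Carol: 1/2; Zane–Pablo: 1/2; Zane–Vikram: 1/2.
All other pairs contribute 0.
Summing the contributions gives betweenness(Hana) = 7/2.

7/2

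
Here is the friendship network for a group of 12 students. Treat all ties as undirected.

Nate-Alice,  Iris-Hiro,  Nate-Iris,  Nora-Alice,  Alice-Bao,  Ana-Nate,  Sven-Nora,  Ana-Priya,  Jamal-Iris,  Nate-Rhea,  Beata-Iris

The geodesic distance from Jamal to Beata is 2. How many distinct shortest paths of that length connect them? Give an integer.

The shortest distance is 2, and the only length-2 path is Jamal–Iris–Beata. So there is exactly 1 shortest path.

1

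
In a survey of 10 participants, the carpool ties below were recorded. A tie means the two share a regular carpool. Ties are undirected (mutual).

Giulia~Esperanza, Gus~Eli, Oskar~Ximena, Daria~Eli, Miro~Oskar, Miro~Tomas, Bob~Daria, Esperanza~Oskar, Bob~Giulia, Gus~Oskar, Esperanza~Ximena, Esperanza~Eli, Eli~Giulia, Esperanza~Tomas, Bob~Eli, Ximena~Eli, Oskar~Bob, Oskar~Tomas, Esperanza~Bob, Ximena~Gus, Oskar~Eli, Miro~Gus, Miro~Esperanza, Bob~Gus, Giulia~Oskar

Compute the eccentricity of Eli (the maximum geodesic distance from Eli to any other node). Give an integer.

2

Distances from Eli: Bob:1, Daria:1, Esperanza:1, Giulia:1, Gus:1, Miro:2, Oskar:1, Tomas:2, Ximena:1.
The largest is 2 (to Miro and Tomas), so the eccentricity of Eli is 2.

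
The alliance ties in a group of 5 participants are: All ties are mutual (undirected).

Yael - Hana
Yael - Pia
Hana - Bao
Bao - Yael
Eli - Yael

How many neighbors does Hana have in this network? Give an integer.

2

Hana is directly tied to Bao and Yael. That is 2 neighbors, so the degree of Hana is 2.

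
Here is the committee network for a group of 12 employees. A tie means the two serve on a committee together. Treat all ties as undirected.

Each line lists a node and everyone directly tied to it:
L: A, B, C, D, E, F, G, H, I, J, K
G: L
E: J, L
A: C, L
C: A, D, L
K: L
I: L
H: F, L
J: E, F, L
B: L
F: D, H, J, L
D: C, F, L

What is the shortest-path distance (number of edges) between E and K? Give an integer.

2

One shortest route is E – L – K, which uses 2 edges, and E and K are not directly tied, so nothing shorter exists. So d(E,K) = 2.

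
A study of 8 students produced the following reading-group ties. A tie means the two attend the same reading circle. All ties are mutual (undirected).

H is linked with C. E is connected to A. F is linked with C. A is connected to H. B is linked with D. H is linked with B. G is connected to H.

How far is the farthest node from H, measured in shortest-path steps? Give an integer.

Distances from H: A:1, B:1, C:1, D:2, E:2, F:2, G:1.
The largest is 2 (to E, F, and D), so the eccentricity of H is 2.

2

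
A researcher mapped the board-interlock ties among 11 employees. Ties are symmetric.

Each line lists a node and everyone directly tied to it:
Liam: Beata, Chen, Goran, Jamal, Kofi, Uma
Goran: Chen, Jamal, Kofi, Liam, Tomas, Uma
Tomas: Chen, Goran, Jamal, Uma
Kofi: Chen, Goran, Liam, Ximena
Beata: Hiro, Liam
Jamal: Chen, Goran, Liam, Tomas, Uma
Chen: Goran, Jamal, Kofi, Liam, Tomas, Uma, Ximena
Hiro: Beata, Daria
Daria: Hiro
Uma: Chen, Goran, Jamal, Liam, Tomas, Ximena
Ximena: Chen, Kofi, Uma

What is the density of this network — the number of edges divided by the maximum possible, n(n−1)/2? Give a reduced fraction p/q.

23/55

There are 23 edges and 11 nodes, so the maximum possible is C(11,2) = 55.
Density = 23/55.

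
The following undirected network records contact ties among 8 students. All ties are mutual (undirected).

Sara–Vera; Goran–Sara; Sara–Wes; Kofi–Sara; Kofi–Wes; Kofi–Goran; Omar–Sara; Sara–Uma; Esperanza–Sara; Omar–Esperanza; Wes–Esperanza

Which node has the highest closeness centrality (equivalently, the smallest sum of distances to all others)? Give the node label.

Farness (sum of distances to all others) for each node — Esperanza:11, Goran:12, Kofi:11, Omar:12, Sara:7, Uma:13, Vera:13, Wes:11.
The smallest farness is 7, for Sara, so Sara has the highest closeness.

Sara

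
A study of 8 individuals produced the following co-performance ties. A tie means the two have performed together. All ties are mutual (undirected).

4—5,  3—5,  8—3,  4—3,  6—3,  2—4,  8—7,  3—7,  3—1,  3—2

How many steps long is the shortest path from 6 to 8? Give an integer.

One shortest route is 6 – 3 – 8, which uses 2 edges, and 6 and 8 are not directly tied, so nothing shorter exists. So d(6,8) = 2.

2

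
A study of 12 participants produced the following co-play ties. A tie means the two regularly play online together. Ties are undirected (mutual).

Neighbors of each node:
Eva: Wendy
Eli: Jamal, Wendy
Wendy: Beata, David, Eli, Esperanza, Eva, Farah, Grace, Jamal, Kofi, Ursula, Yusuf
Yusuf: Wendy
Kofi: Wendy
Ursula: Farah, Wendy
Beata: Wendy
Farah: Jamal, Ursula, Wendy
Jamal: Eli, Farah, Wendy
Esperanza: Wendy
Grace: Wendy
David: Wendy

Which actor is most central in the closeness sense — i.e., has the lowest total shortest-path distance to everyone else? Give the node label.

Farness (sum of distances to all others) for each node — Beata:21, David:21, Eli:20, Esperanza:21, Eva:21, Farah:19, Grace:21, Jamal:19, Kofi:21, Ursula:20, Wendy:11, Yusuf:21.
The smallest farness is 11, for Wendy, so Wendy has the highest closeness.

Wendy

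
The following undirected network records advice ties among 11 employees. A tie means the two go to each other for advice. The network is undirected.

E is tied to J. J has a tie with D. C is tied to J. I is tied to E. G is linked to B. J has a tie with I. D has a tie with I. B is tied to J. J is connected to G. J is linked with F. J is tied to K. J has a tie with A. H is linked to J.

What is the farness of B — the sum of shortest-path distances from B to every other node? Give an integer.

Distances from B: A:2, C:2, D:2, E:2, F:2, G:1, H:2, I:2, J:1, K:2.
Sum = 2 + 2 + 2 + 2 + 2 + 1 + 2 + 2 + 1 + 2 = 18.

18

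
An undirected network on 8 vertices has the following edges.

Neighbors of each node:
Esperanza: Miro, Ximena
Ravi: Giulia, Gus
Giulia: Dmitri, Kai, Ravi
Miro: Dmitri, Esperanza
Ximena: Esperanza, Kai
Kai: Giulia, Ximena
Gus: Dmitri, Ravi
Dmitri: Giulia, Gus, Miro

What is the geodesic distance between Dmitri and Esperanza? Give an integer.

2

One shortest route is Dmitri – Miro – Esperanza, which uses 2 edges, and Dmitri and Esperanza are not directly tied, so nothing shorter exists. So d(Dmitri,Esperanza) = 2.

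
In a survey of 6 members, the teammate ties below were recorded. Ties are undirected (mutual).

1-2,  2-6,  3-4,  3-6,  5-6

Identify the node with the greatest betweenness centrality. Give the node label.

6

Unnormalized betweenness of each node: 1:0, 2:4, 3:4, 4:0, 5:0, 6:8.
6 has the largest value, 8, making it the main broker — the node through which the most shortest paths run.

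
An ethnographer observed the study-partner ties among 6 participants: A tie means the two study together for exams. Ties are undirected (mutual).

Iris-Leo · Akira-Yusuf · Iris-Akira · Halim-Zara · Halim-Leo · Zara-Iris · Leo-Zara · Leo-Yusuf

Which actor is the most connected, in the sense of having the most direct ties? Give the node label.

Leo

Degrees — Akira:2, Halim:2, Iris:3, Leo:4, Yusuf:2, Zara:3.
The maximum is 4, attained only by Leo.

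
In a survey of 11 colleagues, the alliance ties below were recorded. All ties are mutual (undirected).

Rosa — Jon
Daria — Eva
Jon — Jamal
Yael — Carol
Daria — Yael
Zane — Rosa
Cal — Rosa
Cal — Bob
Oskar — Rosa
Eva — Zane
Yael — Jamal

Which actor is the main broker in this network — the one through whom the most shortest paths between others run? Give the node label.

Rosa

Unnormalized betweenness of each node: Bob:0, Cal:9, Carol:0, Daria:5, Eva:7, Jamal:11, Jon:13, Oskar:0, Rosa:26, Yael:12, Zane:9.
Rosa has the largest value, 26, making it the main broker — the node through which the most shortest paths run.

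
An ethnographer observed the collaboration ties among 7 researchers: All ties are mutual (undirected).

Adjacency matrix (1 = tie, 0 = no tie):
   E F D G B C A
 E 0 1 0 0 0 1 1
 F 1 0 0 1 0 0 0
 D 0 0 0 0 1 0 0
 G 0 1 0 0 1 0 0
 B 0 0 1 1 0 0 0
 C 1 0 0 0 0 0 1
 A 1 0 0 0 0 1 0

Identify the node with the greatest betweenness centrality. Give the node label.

F

Unnormalized betweenness of each node: A:0, B:5, C:0, D:0, E:8, F:9, G:8.
F has the largest value, 9, making it the main broker — the node through which the most shortest paths run.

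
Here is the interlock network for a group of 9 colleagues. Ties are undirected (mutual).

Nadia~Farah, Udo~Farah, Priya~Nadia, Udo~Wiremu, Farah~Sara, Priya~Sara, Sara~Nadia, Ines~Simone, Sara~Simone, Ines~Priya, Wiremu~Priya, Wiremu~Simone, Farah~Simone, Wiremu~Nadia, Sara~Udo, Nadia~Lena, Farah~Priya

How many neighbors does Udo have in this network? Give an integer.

Udo is directly tied to Farah, Sara, and Wiremu. That is 3 neighbors, so the degree of Udo is 3.

3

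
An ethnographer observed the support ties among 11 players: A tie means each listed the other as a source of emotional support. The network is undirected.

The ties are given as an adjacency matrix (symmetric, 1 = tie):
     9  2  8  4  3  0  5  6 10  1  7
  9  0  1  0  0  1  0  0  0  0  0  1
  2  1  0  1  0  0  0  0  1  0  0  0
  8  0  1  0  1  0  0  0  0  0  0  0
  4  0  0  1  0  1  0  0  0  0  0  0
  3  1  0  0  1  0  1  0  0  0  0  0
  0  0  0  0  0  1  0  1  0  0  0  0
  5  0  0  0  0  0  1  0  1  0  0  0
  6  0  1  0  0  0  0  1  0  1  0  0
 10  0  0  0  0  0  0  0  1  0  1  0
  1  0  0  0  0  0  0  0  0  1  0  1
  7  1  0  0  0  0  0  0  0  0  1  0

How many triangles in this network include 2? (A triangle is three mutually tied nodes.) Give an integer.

0

2's neighbors are 6, 8, and 9, but none of them are tied to each other, so no triangle contains 2.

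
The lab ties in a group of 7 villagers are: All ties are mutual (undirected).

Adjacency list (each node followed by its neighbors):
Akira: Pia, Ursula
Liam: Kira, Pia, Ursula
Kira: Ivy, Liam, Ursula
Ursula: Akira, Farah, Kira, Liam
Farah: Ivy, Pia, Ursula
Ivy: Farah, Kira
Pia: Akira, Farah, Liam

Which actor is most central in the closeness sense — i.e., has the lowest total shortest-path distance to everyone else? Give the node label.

Farness (sum of distances to all others) for each node — Akira:11, Farah:9, Ivy:11, Kira:9, Liam:9, Pia:9, Ursula:8.
The smallest farness is 8, for Ursula, so Ursula has the highest closeness.

Ursula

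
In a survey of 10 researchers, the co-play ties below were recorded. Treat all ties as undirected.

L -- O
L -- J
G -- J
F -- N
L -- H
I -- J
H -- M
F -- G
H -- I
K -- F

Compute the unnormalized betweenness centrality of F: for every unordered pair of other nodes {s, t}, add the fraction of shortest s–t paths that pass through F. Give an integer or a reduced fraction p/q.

Pairs whose geodesics pass through F — G–N: 1; G–K: 1; M–N: 2/2; M–K: 2/2; N–K: 1; N–H: 2/2; N–J: 1; N–O: 1; N–I: 1; N–L: 1; K–H: 2/2; K–J: 1; K–O: 1; K–I: 1 … (+1 more pairs).
All other pairs contribute 0.
Summing the contributions gives betweenness(F) = 15.

15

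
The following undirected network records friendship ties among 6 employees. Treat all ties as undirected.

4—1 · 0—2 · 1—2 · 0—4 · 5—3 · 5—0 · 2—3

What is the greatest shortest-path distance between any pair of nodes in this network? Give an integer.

3

Eccentricity of each node (its greatest distance to any other): 0:2, 1:3, 2:2, 3:3, 4:3, 5:3.
The maximum eccentricity is 3, realized for instance by the pair 3–4 via 3 – 2 – 1 – 4. So the diameter is 3.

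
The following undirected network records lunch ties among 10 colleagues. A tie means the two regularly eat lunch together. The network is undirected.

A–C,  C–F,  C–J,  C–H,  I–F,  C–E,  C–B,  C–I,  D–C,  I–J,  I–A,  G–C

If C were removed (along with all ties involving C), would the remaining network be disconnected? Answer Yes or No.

Removing C leaves {D} with no path to {B}, so the network splits into 6 components. C is a cut vertex.

Yes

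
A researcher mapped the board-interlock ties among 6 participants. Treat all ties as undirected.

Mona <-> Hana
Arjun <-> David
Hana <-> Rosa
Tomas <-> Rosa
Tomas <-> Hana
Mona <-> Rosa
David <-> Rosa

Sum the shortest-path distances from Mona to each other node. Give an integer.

Distances from Mona: Arjun:3, David:2, Hana:1, Rosa:1, Tomas:2.
Sum = 3 + 2 + 1 + 1 + 2 = 9.

9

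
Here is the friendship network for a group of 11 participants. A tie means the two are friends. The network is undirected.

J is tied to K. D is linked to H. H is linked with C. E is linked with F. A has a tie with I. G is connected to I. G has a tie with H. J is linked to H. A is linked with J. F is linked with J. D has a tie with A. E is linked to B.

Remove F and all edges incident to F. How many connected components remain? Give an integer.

2

Without F, the remaining ties split the others into: {B, E}; {A, C, D, G, H, I, J, K}.
That's 2 separate components.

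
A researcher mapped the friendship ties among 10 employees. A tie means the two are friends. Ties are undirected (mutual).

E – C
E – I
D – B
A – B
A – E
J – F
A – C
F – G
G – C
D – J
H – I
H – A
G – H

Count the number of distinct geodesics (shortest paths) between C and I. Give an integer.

1

The shortest distance is 2, and the only length-2 path is C–E–I. So there is exactly 1 shortest path.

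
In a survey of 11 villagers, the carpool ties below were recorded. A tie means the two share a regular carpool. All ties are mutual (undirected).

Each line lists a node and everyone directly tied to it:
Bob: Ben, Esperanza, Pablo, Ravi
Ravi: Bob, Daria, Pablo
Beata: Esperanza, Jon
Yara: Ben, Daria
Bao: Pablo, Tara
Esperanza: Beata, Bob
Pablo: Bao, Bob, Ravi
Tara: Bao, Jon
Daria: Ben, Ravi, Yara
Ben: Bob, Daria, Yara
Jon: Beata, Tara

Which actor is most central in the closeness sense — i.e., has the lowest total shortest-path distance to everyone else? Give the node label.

Bob

Farness (sum of distances to all others) for each node — Bao:24, Beata:26, Ben:23, Bob:18, Daria:26, Esperanza:22, Jon:30, Pablo:20, Ravi:21, Tara:28, Yara:30.
The smallest farness is 18, for Bob, so Bob has the highest closeness.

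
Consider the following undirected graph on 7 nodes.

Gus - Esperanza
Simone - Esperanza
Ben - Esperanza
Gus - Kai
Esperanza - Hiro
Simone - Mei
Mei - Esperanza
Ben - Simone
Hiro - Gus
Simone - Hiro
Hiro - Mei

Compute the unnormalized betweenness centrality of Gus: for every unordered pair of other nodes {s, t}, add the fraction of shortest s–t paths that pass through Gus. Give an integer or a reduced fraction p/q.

5

Pairs whose geodesics pass through Gus — Kai–Simone: 2/2; Kai–Mei: 2/2; Kai–Hiro: 1; Kai–Esperanza: 1; Kai–Ben: 1.
All other pairs contribute 0.
Summing the contributions gives betweenness(Gus) = 5.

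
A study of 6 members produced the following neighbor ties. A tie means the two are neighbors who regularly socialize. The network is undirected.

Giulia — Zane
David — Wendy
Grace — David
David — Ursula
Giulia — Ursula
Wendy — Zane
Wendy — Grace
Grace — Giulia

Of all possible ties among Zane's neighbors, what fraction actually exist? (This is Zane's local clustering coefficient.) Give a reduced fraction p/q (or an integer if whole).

0

Zane's neighbors: Giulia and Wendy (k = 2).
Possible neighbor pairs: C(2,2) = 1. Edges among them: none → e = 0.
Clustering(Zane) = 0/1.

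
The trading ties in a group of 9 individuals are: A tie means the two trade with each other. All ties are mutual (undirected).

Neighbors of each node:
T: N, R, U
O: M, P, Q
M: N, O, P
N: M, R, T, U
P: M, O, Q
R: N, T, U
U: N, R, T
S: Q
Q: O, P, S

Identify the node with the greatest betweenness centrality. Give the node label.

M

Unnormalized betweenness of each node: M:16, N:15, O:5, P:5, Q:7, R:0, S:0, T:0, U:0.
M has the largest value, 16, making it the main broker — the node through which the most shortest paths run.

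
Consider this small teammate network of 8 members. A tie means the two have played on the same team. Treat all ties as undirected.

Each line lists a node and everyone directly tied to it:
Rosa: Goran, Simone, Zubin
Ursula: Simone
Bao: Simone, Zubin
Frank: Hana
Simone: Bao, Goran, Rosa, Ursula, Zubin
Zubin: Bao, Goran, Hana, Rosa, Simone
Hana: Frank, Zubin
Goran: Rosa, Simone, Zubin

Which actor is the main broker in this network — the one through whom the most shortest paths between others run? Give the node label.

Zubin

Unnormalized betweenness of each node: Bao:0, Frank:0, Goran:0, Hana:6, Rosa:0, Simone:7, Ursula:0, Zubin:11.
Zubin has the largest value, 11, making it the main broker — the node through which the most shortest paths run.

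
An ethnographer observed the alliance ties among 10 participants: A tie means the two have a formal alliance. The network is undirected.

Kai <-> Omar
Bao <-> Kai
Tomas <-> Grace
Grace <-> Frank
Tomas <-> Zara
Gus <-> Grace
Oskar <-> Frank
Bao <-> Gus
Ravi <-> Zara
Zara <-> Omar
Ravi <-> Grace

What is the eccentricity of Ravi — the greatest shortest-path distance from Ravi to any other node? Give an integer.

3

Distances from Ravi: Bao:3, Frank:2, Grace:1, Gus:2, Kai:3, Omar:2, Oskar:3, Tomas:2, Zara:1.
The largest is 3 (to Bao, Oskar, and Kai), so the eccentricity of Ravi is 3.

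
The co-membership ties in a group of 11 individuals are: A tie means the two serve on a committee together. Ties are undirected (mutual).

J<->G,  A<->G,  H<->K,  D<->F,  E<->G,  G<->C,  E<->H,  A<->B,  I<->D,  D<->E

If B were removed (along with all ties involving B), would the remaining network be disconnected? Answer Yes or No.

Even without B, every remaining node can still reach every other (the residual graph is connected), so B is not a cut vertex.

No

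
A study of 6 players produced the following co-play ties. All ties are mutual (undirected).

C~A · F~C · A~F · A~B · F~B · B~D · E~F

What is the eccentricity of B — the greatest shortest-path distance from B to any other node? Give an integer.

2

Distances from B: A:1, C:2, D:1, E:2, F:1.
The largest is 2 (to E and C), so the eccentricity of B is 2.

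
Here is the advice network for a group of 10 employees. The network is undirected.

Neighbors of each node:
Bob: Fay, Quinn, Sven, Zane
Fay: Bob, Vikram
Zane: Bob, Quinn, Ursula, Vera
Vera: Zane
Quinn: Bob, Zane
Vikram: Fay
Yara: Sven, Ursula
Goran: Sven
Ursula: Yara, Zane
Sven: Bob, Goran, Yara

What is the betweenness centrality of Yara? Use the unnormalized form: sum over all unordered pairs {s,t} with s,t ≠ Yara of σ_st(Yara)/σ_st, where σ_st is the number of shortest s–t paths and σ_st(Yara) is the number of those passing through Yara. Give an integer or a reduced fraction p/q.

2

Pairs whose geodesics pass through Yara — Sven–Ursula: 1; Ursula–Goran: 1.
All other pairs contribute 0.
Summing the contributions gives betweenness(Yara) = 2.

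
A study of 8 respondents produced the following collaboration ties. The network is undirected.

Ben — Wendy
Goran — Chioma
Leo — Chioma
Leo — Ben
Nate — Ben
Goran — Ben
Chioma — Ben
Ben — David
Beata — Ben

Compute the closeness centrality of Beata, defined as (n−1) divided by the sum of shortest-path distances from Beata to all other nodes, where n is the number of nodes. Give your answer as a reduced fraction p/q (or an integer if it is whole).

Distances from Beata: Ben:1, Chioma:2, David:2, Goran:2, Leo:2, Nate:2, Wendy:2. Sum = 13.
n = 8, so closeness = 7/13.

7/13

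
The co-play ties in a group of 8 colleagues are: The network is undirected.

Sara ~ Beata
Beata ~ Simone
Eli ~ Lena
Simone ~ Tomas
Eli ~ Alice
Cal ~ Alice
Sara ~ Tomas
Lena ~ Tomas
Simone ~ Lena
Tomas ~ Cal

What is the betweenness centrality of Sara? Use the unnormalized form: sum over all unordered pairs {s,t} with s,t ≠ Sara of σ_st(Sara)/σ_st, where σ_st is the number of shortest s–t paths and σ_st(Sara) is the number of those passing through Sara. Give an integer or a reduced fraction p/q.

4/3

Pairs whose geodesics pass through Sara — Beata–Alice: 1/3; Beata–Cal: 1/2; Beata–Tomas: 1/2.
All other pairs contribute 0.
Summing the contributions gives betweenness(Sara) = 4/3.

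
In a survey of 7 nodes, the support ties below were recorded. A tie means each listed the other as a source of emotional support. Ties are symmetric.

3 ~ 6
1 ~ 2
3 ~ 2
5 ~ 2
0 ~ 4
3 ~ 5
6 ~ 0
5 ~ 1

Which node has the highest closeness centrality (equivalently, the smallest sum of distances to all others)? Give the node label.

3

Farness (sum of distances to all others) for each node — 0:14, 1:16, 2:12, 3:10, 4:19, 5:12, 6:11.
The smallest farness is 10, for 3, so 3 has the highest closeness.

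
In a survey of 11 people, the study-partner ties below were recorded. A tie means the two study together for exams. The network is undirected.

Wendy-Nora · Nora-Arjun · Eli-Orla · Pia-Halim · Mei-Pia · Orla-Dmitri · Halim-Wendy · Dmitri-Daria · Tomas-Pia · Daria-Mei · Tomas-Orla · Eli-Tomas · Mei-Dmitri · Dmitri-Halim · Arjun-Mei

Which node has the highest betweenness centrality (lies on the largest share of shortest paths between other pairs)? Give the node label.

Unnormalized betweenness of each node: Arjun:29/6, Daria:0, Dmitri:79/6, Eli:0, Halim:29/3, Mei:73/6, Nora:5/3, Orla:6, Pia:55/6, Tomas:9/2, Wendy:23/6.
Dmitri has the largest value, 79/6, making it the main broker — the node through which the most shortest paths run.

Dmitri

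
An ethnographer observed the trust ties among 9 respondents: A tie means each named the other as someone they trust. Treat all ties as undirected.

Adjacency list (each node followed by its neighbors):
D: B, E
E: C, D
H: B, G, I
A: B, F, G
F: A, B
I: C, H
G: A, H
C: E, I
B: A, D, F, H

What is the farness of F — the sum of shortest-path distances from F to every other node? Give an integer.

18

Distances from F: A:1, B:1, C:4, D:2, E:3, G:2, H:2, I:3.
Sum = 1 + 1 + 4 + 2 + 3 + 2 + 2 + 3 = 18.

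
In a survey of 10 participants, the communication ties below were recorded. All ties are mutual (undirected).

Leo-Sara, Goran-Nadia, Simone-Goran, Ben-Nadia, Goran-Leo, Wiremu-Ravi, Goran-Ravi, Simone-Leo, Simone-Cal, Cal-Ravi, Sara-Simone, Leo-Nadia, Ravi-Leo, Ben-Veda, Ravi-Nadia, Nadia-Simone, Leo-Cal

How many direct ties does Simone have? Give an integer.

Simone is directly tied to Cal, Goran, Leo, Nadia, and Sara. That is 5 neighbors, so the degree of Simone is 5.

5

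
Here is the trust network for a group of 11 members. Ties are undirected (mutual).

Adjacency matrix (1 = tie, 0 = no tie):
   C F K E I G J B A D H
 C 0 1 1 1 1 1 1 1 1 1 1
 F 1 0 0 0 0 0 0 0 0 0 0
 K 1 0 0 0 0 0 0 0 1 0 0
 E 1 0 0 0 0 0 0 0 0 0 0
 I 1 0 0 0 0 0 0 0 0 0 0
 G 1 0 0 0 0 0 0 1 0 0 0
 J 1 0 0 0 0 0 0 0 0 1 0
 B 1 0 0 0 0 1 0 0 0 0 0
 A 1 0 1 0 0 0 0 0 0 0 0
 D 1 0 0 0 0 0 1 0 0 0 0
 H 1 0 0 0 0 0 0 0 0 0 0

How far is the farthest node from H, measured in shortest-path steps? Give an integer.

2

Distances from H: A:2, B:2, C:1, D:2, E:2, F:2, G:2, I:2, J:2, K:2.
The largest is 2 (to F, K, E, I, G, J, B, A, and D), so the eccentricity of H is 2.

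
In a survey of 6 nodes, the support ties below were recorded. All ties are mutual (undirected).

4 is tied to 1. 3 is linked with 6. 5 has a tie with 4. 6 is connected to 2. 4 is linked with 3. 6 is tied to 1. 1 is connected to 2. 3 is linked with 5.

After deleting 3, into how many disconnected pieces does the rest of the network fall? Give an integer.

3's neighbors (4, 5, and 6) remain reachable from one another through other ties, so the rest of the network stays in one piece.

1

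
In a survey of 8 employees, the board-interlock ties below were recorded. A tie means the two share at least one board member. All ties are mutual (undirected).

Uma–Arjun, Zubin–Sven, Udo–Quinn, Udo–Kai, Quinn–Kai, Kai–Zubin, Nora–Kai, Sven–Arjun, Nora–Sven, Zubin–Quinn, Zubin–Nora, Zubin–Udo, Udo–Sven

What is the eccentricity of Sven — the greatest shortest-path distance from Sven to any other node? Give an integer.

2

Distances from Sven: Arjun:1, Kai:2, Nora:1, Quinn:2, Udo:1, Uma:2, Zubin:1.
The largest is 2 (to Uma, Quinn, and Kai), so the eccentricity of Sven is 2.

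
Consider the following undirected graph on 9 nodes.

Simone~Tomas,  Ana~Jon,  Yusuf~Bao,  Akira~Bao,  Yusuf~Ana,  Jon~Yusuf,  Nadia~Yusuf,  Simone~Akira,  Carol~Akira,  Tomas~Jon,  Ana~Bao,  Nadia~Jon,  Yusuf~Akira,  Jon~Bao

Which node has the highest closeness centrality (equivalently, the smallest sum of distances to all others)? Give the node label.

Yusuf

Farness (sum of distances to all others) for each node — Akira:12, Ana:15, Bao:12, Carol:19, Jon:12, Nadia:16, Simone:16, Tomas:15, Yusuf:11.
The smallest farness is 11, for Yusuf, so Yusuf has the highest closeness.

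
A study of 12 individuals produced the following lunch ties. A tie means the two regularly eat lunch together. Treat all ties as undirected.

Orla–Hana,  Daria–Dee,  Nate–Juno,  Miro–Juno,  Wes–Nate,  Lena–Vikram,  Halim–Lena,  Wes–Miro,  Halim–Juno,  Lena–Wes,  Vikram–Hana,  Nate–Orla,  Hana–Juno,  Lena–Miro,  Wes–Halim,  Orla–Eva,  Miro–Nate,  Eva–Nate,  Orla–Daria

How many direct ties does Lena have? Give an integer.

4

Lena is directly tied to Halim, Miro, Vikram, and Wes. That is 4 neighbors, so the degree of Lena is 4.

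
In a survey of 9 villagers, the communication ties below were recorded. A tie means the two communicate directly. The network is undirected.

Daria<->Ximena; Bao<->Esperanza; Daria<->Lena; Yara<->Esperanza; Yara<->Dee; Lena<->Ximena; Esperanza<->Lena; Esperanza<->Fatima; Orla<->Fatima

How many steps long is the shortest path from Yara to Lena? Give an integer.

One shortest route is Yara – Esperanza – Lena, which uses 2 edges, and Yara and Lena are not directly tied, so nothing shorter exists. So d(Yara,Lena) = 2.

2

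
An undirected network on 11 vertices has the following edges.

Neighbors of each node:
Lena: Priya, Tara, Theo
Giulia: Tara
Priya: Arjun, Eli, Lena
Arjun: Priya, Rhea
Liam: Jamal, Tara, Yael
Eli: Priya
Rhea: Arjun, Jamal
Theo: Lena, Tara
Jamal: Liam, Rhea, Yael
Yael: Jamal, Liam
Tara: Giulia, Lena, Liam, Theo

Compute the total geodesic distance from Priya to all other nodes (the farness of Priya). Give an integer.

Distances from Priya: Arjun:1, Eli:1, Giulia:3, Jamal:3, Lena:1, Liam:3, Rhea:2, Tara:2, Theo:2, Yael:4.
Sum = 1 + 1 + 3 + 3 + 1 + 3 + 2 + 2 + 2 + 4 = 22.

22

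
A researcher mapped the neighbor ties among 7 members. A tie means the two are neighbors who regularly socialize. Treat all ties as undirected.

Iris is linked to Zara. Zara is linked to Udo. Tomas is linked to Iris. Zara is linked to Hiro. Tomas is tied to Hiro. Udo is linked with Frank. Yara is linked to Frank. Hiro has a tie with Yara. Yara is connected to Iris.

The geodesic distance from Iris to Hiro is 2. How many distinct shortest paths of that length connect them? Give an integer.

The shortest distance is 2. The length-2 paths are: Iris–Yara–Hiro; Iris–Zara–Hiro; Iris–Tomas–Hiro.
That gives 3 distinct shortest paths.

3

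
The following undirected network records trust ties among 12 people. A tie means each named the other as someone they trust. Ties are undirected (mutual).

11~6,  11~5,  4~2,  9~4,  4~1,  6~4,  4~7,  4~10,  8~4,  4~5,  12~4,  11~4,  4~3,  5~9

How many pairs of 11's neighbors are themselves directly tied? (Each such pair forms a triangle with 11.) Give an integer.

2

11's neighbors: 4, 5, and 6.
Neighbor pairs that are themselves tied: 11–4–5; 11–4–6. Each forms one triangle with 11, for 2 in total.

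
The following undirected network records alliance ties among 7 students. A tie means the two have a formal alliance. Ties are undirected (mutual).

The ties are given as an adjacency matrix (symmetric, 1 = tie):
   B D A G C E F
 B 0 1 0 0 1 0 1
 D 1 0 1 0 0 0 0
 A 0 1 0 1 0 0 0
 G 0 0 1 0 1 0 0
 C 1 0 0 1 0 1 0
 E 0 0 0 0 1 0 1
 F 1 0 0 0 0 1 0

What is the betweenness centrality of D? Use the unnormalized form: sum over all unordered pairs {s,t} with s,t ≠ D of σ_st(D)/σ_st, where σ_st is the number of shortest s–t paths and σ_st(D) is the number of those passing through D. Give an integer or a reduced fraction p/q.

2

Pairs whose geodesics pass through D — B–A: 1; A–F: 1.
All other pairs contribute 0.
Summing the contributions gives betweenness(D) = 2.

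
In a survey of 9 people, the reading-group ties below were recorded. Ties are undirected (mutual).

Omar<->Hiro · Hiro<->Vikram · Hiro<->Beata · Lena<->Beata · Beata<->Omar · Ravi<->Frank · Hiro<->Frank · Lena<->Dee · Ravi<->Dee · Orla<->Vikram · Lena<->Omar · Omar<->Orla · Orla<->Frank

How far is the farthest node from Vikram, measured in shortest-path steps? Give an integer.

Distances from Vikram: Beata:2, Dee:4, Frank:2, Hiro:1, Lena:3, Omar:2, Orla:1, Ravi:3.
The largest is 4 (to Dee), so the eccentricity of Vikram is 4.

4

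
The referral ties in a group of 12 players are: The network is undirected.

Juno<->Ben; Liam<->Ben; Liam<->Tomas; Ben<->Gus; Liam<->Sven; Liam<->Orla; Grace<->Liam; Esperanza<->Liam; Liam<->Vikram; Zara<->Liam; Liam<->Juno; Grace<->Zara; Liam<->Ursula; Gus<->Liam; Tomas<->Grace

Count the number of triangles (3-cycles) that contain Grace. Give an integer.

Grace's neighbors: Liam, Tomas, and Zara.
Neighbor pairs that are themselves tied: Grace–Liam–Tomas; Grace–Liam–Zara. Each forms one triangle with Grace, for 2 in total.

2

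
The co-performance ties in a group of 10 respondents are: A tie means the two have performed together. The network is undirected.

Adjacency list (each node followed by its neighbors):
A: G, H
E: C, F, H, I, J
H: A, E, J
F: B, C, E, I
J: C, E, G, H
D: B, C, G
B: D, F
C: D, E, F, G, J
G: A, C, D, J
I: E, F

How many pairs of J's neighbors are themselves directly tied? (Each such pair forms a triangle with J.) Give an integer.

3

J's neighbors: C, E, G, and H.
Neighbor pairs that are themselves tied: J–C–E; J–C–G; J–E–H. Each forms one triangle with J, for 3 in total.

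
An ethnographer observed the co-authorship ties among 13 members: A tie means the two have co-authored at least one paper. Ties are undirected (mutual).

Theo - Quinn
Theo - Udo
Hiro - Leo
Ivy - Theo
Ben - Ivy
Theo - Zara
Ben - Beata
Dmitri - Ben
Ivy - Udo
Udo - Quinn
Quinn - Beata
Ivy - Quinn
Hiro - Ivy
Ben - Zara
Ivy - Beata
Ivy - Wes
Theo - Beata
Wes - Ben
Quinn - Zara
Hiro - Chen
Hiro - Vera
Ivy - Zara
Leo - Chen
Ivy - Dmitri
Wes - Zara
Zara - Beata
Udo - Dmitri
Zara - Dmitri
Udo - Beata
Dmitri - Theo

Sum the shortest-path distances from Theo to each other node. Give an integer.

Distances from Theo: Beata:1, Ben:2, Chen:3, Dmitri:1, Hiro:2, Ivy:1, Leo:3, Quinn:1, Udo:1, Vera:3, Wes:2, Zara:1.
Sum = 1 + 2 + 3 + 1 + 2 + 1 + 3 + 1 + 1 + 3 + 2 + 1 = 21.

21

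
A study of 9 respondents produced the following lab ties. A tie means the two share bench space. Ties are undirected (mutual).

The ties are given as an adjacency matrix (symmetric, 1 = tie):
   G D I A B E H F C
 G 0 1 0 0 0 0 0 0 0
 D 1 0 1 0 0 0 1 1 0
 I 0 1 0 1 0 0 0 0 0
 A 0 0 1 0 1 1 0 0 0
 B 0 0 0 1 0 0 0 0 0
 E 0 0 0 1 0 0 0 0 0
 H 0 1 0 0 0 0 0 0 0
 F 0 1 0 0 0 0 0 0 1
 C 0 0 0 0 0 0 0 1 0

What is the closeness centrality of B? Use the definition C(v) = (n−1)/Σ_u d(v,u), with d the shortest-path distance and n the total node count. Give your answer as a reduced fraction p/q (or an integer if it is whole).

8/25

Distances from B: A:1, C:5, D:3, E:2, F:4, G:4, H:4, I:2. Sum = 25.
n = 9, so closeness = 8/25.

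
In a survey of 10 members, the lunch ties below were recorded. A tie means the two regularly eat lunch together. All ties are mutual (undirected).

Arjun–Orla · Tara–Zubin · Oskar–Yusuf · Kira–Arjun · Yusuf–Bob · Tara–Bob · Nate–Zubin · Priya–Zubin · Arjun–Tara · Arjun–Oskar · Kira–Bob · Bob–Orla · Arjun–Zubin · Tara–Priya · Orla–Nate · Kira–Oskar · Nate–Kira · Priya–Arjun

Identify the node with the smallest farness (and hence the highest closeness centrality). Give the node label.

Farness (sum of distances to all others) for each node — Arjun:12, Bob:14, Kira:14, Nate:16, Orla:15, Oskar:15, Priya:16, Tara:14, Yusuf:19, Zubin:15.
The smallest farness is 12, for Arjun, so Arjun has the highest closeness.

Arjun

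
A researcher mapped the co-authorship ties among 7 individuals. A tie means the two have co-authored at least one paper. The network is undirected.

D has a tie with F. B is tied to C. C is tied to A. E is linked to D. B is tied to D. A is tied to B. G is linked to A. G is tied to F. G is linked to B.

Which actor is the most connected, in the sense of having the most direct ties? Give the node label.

B

Degrees — A:3, B:4, C:2, D:3, E:1, F:2, G:3.
The maximum is 4, attained only by B.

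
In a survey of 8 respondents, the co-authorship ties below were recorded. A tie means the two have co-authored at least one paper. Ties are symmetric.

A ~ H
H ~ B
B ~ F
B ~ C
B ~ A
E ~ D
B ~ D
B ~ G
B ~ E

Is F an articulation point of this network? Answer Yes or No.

Even without F, every remaining node can still reach every other (the residual graph is connected), so F is not a cut vertex.

No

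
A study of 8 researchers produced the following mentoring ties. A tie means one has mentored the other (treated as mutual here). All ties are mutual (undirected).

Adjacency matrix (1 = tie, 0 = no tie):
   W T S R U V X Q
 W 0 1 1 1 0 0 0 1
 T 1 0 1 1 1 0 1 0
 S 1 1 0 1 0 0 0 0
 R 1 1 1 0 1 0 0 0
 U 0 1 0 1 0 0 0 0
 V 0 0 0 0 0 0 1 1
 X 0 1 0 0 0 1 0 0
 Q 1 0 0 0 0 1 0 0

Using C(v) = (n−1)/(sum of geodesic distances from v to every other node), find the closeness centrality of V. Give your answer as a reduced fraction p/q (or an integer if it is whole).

7/15

Distances from V: Q:1, R:3, S:3, T:2, U:3, W:2, X:1. Sum = 15.
n = 8, so closeness = 7/15.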